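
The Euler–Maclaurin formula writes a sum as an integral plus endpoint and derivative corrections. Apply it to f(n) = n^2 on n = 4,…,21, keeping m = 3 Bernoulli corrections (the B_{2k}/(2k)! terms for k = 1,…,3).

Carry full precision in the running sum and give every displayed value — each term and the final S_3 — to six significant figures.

Integral: ∫_4^21 x^2 dx = 3065.67.
½[f(4) + f(21)] = ½[16.0000 + 441.000] = 228.500.
So far: 3294.17.
k=1: B_{2}/(2)! × [f^{(1)}(21) − f^{(1)}(4)] = 1/12 × (42.0000 − 8.00000) = 2.83333.
Partial sum through k=1: 3297.00.
k=2: B_{4}/(4)! × [f^{(3)}(21) − f^{(3)}(4)] = −1/720 × (0.00000 − 0.00000) = 0.00000.
Partial sum through k=2: 3297.00.
k=3: B_{6}/(6)! × [f^{(5)}(21) − f^{(5)}(4)] = 1/30240 × (0.00000 − 0.00000) = 0.00000.

S_3 ≈ 3297.00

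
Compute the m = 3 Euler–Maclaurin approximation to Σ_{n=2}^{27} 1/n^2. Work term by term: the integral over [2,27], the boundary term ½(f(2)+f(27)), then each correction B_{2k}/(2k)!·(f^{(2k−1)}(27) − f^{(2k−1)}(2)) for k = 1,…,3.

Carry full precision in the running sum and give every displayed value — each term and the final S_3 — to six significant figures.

S_3 ≈ 0.608618

Integral: ∫_2^27 1/x^2 dx = 0.462963.
Boundary: ½(f(2) + f(27)) = ½(0.250000 + 0.00137174) = 0.125686.
So far: 0.588649.
k=1: B_{2}/(2)! × [f^{(1)}(27) − f^{(1)}(2)] = 1/12 × (-0.000101611 − (-0.250000)) = 0.0208249.
Running total after k=1: 0.609474.
k=2: B_{4}/(4)! × [f^{(3)}(27) − f^{(3)}(2)] = −1/720 × (-1.67260e-06 − (-0.750000)) = -0.00104166.
Running total after k=2: 0.608432.
k=3: B_{6}/(6)! × [f^{(5)}(27) − f^{(5)}(2)] = 1/30240 × (-6.88313e-08 − (-5.62500)) = 0.000186012.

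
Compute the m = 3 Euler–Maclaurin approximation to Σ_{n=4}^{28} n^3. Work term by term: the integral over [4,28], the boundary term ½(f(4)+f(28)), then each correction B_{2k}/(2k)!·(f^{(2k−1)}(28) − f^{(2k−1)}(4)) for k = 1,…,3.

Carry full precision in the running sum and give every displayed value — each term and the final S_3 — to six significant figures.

S_3 ≈ 164800

The integral term ∫_4^28 x^3 dx = 153600.
Endpoint term: (f(4) + f(28))/2 = (64.0000 + 21952.0)/2 = 11008.0.
Running total after boundary: 164608.
Correction k=1: B_{2}/2! · (f^{(1)}(28) − f^{(1)}(4)) = 1/12 · (2352.00 − 48.0000) = 192.000.
After k=1: 164800.
Correction k=2: B_{4}/4! · (f^{(3)}(28) − f^{(3)}(4)) = −1/720 · (6.00000 − 6.00000) = 0.00000.
After k=2: 164800.
Correction k=3: B_{6}/6! · (f^{(5)}(28) − f^{(5)}(4)) = 1/30240 · (0.00000 − 0.00000) = 0.00000.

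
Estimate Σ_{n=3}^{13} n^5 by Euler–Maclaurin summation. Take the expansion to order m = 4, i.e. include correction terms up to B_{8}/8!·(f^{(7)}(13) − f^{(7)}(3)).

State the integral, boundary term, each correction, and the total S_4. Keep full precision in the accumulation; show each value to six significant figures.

S_4 ≈ 1.00197e+06

The integral term ∫_3^13 x^5 dx = 804347.
Boundary: ½(f(3) + f(13)) = ½(243.000 + 371293) = 185768.
Integral + boundary = 990115.
Correction k=1: B_{2}/2! · (f^{(1)}(13) − f^{(1)}(3)) = 1/12 · (142805 − 405.000) = 11866.7.
Partial sum through k=1: 1.00198e+06.
Correction k=2: B_{4}/4! · (f^{(3)}(13) − f^{(3)}(3)) = −1/720 · (10140.0 − 540.000) = -13.3333.
Partial sum through k=2: 1.00197e+06.
Correction k=3: B_{6}/6! · (f^{(5)}(13) − f^{(5)}(3)) = 1/30240 · (120.000 − 120.000) = 0.00000.
Partial sum through k=3: 1.00197e+06.
Correction k=4: B_{8}/8! · (f^{(7)}(13) − f^{(7)}(3)) = −1/1209600 · (0.00000 − 0.00000) = 0.00000.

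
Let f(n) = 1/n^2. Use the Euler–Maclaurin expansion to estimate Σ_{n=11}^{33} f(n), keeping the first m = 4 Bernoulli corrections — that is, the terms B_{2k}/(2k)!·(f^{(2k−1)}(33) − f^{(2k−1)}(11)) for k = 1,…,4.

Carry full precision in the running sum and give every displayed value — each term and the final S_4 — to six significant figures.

∫_11^33 1/x^2 dx evaluates to 0.0606061.
Endpoint term: (f(11) + f(33))/2 = (0.00826446 + 0.000918274)/2 = 0.00459137.
Integral + boundary = 0.0651974.
k=1: B_{2}/(2)! × [f^{(1)}(33) − f^{(1)}(11)] = 1/12 × (-5.56529e-05 − (-0.00150263)) = 0.000120581.
Partial sum through k=1: 0.0653180.
k=2: B_{4}/(4)! × [f^{(3)}(33) − f^{(3)}(11)] = −1/720 × (-6.13256e-07 − (-0.000149021)) = -2.06122e-07.
Partial sum through k=2: 0.0653178.
k=3: B_{6}/(6)! × [f^{(5)}(33) − f^{(5)}(11)] = 1/30240 × (-1.68941e-08 − (-3.69474e-05)) = 1.22125e-09.
Partial sum through k=3: 0.0653178.
k=4: B_{8}/(8)! × [f^{(7)}(33) − f^{(7)}(11)] = −1/1209600 × (-8.68750e-10 − (-1.70996e-05)) = -1.41359e-11.

S_4 ≈ 0.0653178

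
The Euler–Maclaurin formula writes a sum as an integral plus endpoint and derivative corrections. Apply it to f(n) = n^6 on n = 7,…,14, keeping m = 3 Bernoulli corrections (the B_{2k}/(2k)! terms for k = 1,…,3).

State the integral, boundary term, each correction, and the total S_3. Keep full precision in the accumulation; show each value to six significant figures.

Integral: ∫_7^14 x^6 dx = 1.49414e+07.
½[f(7) + f(14)] = ½[117649 + 7.52954e+06] = 3.82359e+06.
So far: 1.87650e+07.
Order-1 term: 1/12 · (3.22694e+06 − 100842) = 260508.
Partial sum through k=1: 1.90255e+07.
Order-2 term: −1/720 · (329280 − 41160.0) = -400.167.
Partial sum through k=2: 1.90251e+07.
Order-3 term: 1/30240 · (10080.0 − 5040.00) = 0.166667.

S_3 ≈ 1.90251e+07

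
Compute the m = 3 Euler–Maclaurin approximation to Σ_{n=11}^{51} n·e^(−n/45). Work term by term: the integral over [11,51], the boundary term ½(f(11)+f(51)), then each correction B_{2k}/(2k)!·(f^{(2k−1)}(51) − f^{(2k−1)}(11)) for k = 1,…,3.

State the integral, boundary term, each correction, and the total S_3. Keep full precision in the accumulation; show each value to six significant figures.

S_3 ≈ 595.116

Integral: ∫_11^51 x·e^(−x/45) dx = 582.652.
½[f(11) + f(51)] = ½[8.61453 + 16.4199] = 12.5172.
Integral + boundary = 595.169.
Order-1 term: 1/12 · (-0.0429278 − 0.591705) = -0.0528861.
Running total after k=1: 595.116.
Order-2 term: −1/720 · (0.000296785 − 0.00106567) = 1.06790e-06.
Running total after k=2: 595.116.
Order-3 term: 1/30240 · (3.03589e-07 − 9.08218e-07) = -1.99944e-11.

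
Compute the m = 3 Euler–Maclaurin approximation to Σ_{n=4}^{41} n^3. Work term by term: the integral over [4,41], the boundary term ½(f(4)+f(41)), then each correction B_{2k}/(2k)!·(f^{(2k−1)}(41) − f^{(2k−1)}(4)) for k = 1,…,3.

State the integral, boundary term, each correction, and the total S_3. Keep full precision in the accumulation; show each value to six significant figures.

S_3 ≈ 741285

The integral term ∫_4^41 x^3 dx = 706376.
Endpoint term: (f(4) + f(41))/2 = (64.0000 + 68921.0)/2 = 34492.5.
So far: 740869.
Correction k=1: B_{2}/2! · (f^{(1)}(41) − f^{(1)}(4)) = 1/12 · (5043.00 − 48.0000) = 416.250.
Running total after k=1: 741285.
Correction k=2: B_{4}/4! · (f^{(3)}(41) − f^{(3)}(4)) = −1/720 · (6.00000 − 6.00000) = 0.00000.
Running total after k=2: 741285.
Correction k=3: B_{6}/6! · (f^{(5)}(41) − f^{(5)}(4)) = 1/30240 · (0.00000 − 0.00000) = 0.00000.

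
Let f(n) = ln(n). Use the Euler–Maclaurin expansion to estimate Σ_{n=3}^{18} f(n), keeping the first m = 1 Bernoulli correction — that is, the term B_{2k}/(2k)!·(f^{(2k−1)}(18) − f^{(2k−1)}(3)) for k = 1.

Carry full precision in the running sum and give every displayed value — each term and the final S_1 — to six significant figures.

Integral: ∫_3^18 ln(x) dx = 33.7309.
Boundary: ½(f(3) + f(18)) = ½(1.09861 + 2.89037) = 1.99449.
So far: 35.7253.
Order-1 term: 1/12 · (0.0555556 − 0.333333) = -0.0231481.

S_1 ≈ 35.7022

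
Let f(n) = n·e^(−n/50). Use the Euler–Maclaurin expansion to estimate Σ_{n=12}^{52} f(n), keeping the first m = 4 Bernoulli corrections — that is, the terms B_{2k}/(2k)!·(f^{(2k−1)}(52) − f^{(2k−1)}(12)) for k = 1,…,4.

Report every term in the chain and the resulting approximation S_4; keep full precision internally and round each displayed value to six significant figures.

S_4 ≈ 649.786

Integral: ∫_12^52 x·e^(−x/50) dx = 635.927.
Boundary: ½(f(12) + f(52)) = ½(9.43953 + 18.3796) = 13.9096.
So far: 649.837.
Order-1 term: 1/12 · (-0.0141382 − 0.597837) = -0.0509979.
After k=1: 649.786.
Order-2 term: −1/720 · (0.000277108 − 0.000868437) = 8.21290e-07.
After k=2: 649.786.
Order-3 term: 1/30240 · (2.23949e-07 − 5.99096e-07) = -1.24057e-11.
After k=3: 649.786.
Order-4 term: −1/1209600 · (1.34822e-10 − 3.40327e-10) = 1.69895e-16.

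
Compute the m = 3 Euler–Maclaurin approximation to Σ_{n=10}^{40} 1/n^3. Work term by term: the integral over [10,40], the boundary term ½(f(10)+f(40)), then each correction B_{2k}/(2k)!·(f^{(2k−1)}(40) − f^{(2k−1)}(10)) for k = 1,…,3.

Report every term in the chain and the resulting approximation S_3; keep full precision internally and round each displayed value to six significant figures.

S_3 ≈ 0.00522013

The integral term ∫_10^40 1/x^3 dx = 0.00468750.
Boundary: ½(f(10) + f(40)) = ½(0.00100000 + 1.56250e-05) = 0.000507813.
Integral + boundary = 0.00519531.
k=1: B_{2}/(2)! × [f^{(1)}(40) − f^{(1)}(10)] = 1/12 × (-1.17187e-06 − (-0.000300000)) = 2.49023e-05.
Partial sum through k=1: 0.00522021.
k=2: B_{4}/(4)! × [f^{(3)}(40) − f^{(3)}(10)] = −1/720 × (-1.46484e-08 − (-6.00000e-05)) = -8.33130e-08.
Partial sum through k=2: 0.00522013.
k=3: B_{6}/(6)! × [f^{(5)}(40) − f^{(5)}(10)] = 1/30240 × (-3.84521e-10 − (-2.52000e-05)) = 8.33321e-10.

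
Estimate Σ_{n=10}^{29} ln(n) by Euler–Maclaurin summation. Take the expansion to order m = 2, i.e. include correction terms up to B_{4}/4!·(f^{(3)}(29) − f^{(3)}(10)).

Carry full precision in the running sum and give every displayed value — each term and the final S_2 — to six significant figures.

Integral: ∫_10^29 ln(x) dx = 55.6257.
½[f(10) + f(29)] = ½[2.30259 + 3.36730] = 2.83494.
Running total after boundary: 58.4607.
Order-1 term: 1/12 · (0.0344828 − 0.100000) = -0.00545977.
After k=1: 58.4552.
Order-2 term: −1/720 · (8.20042e-05 − 0.00200000) = 2.66388e-06.

S_2 ≈ 58.4552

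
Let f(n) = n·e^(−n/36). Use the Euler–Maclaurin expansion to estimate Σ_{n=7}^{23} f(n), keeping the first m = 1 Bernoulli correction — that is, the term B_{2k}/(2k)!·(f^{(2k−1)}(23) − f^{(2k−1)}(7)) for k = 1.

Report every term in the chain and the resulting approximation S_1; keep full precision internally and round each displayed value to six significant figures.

S_1 ≈ 162.154

Integral: ∫_7^23 x·e^(−x/36) dx = 153.242.
Boundary: ½(f(7) + f(23)) = ½(5.76304 + 12.1412) = 8.95213.
Running total after boundary: 162.194.
k=1: B_{2}/(2)! × [f^{(1)}(23) − f^{(1)}(7)] = 1/12 × (0.190623 − 0.663207) = -0.0393820.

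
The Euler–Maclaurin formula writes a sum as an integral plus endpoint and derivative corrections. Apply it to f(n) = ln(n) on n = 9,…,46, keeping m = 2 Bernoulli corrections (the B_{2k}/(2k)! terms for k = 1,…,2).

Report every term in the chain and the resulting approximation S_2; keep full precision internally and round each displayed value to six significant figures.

The integral term ∫_9^46 ln(x) dx = 119.342.
½[f(9) + f(46)] = ½[2.19722 + 3.82864] = 3.01293.
Running total after boundary: 122.355.
Correction k=1: B_{2}/2! · (f^{(1)}(46) − f^{(1)}(9)) = 1/12 · (0.0217391 − 0.111111) = -0.00744767.
Running total after k=1: 122.348.
Correction k=2: B_{4}/4! · (f^{(3)}(46) − f^{(3)}(9)) = −1/720 · (2.05474e-05 − 0.00274348) = 3.78186e-06.

S_2 ≈ 122.348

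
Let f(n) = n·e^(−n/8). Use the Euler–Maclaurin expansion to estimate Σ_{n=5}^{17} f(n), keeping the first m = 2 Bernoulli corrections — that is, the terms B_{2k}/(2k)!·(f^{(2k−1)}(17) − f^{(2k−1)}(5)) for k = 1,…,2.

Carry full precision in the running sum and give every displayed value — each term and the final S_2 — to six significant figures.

S_2 ≈ 34.1060

The integral term ∫_5^17 x·e^(−x/8) dx = 31.7806.
Boundary: ½(f(5) + f(17)) = ½(2.67631 + 2.03036) = 2.35333.
So far: 34.1339.
k=1: B_{2}/(2)! × [f^{(1)}(17) − f^{(1)}(5)] = 1/12 × (-0.134362 − 0.200723) = -0.0279238.
After k=1: 34.1060.
k=2: B_{4}/(4)! × [f^{(3)}(17) − f^{(3)}(5)] = −1/720 × (0.00163287 − 0.0198632) = 2.53199e-05.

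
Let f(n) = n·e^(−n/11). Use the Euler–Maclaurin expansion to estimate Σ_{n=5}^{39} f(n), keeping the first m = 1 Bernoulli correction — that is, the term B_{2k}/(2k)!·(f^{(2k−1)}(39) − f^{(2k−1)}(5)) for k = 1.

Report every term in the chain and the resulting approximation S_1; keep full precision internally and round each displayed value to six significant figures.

The integral term ∫_5^39 x·e^(−x/11) dx = 95.8431.
½[f(5) + f(39)] = ½[3.17368 + 1.12536] = 2.14952.
Running total after boundary: 97.9926.
Order-1 term: 1/12 · (-0.0734504 − 0.346220) = -0.0349725.

S_1 ≈ 97.9576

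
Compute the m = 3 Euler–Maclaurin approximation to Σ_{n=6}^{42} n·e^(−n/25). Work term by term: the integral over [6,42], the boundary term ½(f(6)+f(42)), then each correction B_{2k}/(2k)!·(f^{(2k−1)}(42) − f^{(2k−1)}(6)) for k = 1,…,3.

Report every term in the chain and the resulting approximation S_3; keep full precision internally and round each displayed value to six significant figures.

S_3 ≈ 303.674

∫_6^42 x·e^(−x/25) dx evaluates to 297.460.
Boundary: ½(f(6) + f(42)) = ½(4.71977 + 7.82771) = 6.27374.
So far: 303.734.
Order-1 term: 1/12 · (-0.126734 − 0.597837) = -0.0603810.
Partial sum through k=1: 303.674.
Order-2 term: −1/720 · (0.000393622 − 0.00347375) = 4.27795e-06.
Partial sum through k=2: 303.674.
Order-3 term: 1/30240 · (1.58403e-06 − 9.58553e-06) = -2.64600e-10.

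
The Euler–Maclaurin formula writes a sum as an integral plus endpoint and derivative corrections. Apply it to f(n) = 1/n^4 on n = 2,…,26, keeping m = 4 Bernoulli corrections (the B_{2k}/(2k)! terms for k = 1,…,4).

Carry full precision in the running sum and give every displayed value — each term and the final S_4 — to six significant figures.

S_4 ≈ 0.0822032

∫_2^26 1/x^4 dx evaluates to 0.0416477.
½[f(2) + f(26)] = ½[0.0625000 + 2.18830e-06] = 0.0312511.
So far: 0.0728988.
k=1: B_{2}/(2)! × [f^{(1)}(26) − f^{(1)}(2)] = 1/12 × (-3.36661e-07 − (-0.125000)) = 0.0104166.
After k=1: 0.0833154.
k=2: B_{4}/(4)! × [f^{(3)}(26) − f^{(3)}(2)] = −1/720 × (-1.49406e-08 − (-0.937500)) = -0.00130208.
After k=2: 0.0820134.
k=3: B_{6}/(6)! × [f^{(5)}(26) − f^{(5)}(2)] = 1/30240 × (-1.23768e-09 − (-13.1250)) = 0.000434028.
After k=3: 0.0824474.
k=4: B_{8}/(8)! × [f^{(7)}(26) − f^{(7)}(2)] = −1/1209600 × (-1.64780e-10 − (-295.312)) = -0.000244141.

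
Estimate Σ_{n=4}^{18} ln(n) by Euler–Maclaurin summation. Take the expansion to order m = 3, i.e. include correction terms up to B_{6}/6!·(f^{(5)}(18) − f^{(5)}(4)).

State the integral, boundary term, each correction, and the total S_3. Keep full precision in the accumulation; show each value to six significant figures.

S_3 ≈ 34.6037

The integral term ∫_4^18 ln(x) dx = 32.4815.
½[f(4) + f(18)] = ½[1.38629 + 2.89037] = 2.13833.
Running total after boundary: 34.6198.
Order-1 term: 1/12 · (0.0555556 − 0.250000) = -0.0162037.
Partial sum through k=1: 34.6036.
Order-2 term: −1/720 · (0.000342936 − 0.0312500) = 4.29265e-05.
Partial sum through k=2: 34.6037.
Order-3 term: 1/30240 · (1.27013e-05 − 0.0234375) = -7.74630e-07.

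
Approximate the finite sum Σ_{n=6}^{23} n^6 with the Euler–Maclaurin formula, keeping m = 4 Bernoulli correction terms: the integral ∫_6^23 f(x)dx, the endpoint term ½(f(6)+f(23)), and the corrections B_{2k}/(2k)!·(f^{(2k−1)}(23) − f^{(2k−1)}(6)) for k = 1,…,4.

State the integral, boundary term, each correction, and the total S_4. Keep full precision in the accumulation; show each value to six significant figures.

∫_6^23 x^6 dx evaluates to 4.86364e+08.
Endpoint term: (f(6) + f(23))/2 = (46656.0 + 1.48036e+08)/2 = 7.40413e+07.
Running total after boundary: 5.60405e+08.
Order-1 term: 1/12 · (3.86181e+07 − 46656.0) = 3.21428e+06.
After k=1: 5.63619e+08.
Order-2 term: −1/720 · (1.46004e+06 − 25920.0) = -1991.83.
After k=2: 5.63617e+08.
Order-3 term: 1/30240 · (16560.0 − 4320.00) = 0.404762.
After k=3: 5.63617e+08.
Order-4 term: −1/1209600 · (0.00000 − 0.00000) = 0.00000.

S_4 ≈ 5.63617e+08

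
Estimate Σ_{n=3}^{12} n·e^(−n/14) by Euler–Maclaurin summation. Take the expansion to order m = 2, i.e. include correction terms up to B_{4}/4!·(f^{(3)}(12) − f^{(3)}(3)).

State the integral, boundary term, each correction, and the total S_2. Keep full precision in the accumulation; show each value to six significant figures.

S_2 ≈ 41.3314

The integral term ∫_3^12 x·e^(−x/14) dx = 37.6223.
½[f(3) + f(12)] = ½[2.42135 + 5.09247] = 3.75691.
Integral + boundary = 41.3792.
Order-1 term: 1/12 · (0.0606247 − 0.634164) = -0.0477949.
Running total after k=1: 41.3314.
Order-2 term: −1/720 · (0.00463964 − 0.0114714) = 9.48858e-06.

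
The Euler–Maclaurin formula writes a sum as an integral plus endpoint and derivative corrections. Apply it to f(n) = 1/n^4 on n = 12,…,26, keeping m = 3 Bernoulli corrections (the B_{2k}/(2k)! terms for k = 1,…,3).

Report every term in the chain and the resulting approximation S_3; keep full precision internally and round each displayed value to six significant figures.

S_3 ≈ 0.000200450

The integral term ∫_12^26 1/x^4 dx = 0.000173936.
½[f(12) + f(26)] = ½[4.82253e-05 + 2.18830e-06] = 2.52068e-05.
So far: 0.000199143.
Correction k=1: B_{2}/2! · (f^{(1)}(26) − f^{(1)}(12)) = 1/12 · (-3.36661e-07 − (-1.60751e-05)) = 1.31154e-06.
Running total after k=1: 0.000200454.
Correction k=2: B_{4}/4! · (f^{(3)}(26) − f^{(3)}(12)) = −1/720 · (-1.49406e-08 − (-3.34898e-06)) = -4.63061e-09.
Running total after k=2: 0.000200450.
Correction k=3: B_{6}/6! · (f^{(5)}(26) − f^{(5)}(12)) = 1/30240 · (-1.23768e-09 − (-1.30238e-06)) = 4.30272e-11.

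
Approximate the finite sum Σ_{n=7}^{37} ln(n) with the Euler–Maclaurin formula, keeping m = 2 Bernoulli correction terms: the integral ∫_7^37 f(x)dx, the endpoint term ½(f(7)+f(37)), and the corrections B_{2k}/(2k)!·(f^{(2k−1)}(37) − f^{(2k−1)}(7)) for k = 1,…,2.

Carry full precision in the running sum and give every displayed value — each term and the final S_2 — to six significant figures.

S_2 ≈ 92.7514

Integral: ∫_7^37 ln(x) dx = 89.9826.
Boundary: ½(f(7) + f(37)) = ½(1.94591 + 3.61092) = 2.77841.
Running total after boundary: 92.7610.
Order-1 term: 1/12 · (0.0270270 − 0.142857) = -0.00965251.
Running total after k=1: 92.7514.
Order-2 term: −1/720 · (3.94843e-05 − 0.00583090) = 8.04364e-06.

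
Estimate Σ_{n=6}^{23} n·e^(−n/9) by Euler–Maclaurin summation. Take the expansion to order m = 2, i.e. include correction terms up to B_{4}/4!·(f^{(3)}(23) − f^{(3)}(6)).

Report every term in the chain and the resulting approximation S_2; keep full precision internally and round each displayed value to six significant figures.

S_2 ≈ 49.3573

Integral: ∫_6^23 x·e^(−x/9) dx = 46.9484.
Endpoint term: (f(6) + f(23))/2 = (3.08050 + 1.78593)/2 = 2.43322.
So far: 49.3816.
k=1: B_{2}/(2)! × [f^{(1)}(23) − f^{(1)}(6)] = 1/12 × (-0.120787 − 0.171139) = -0.0243272.
After k=1: 49.3573.
k=2: B_{4}/(4)! × [f^{(3)}(23) − f^{(3)}(6)] = −1/720 × (0.000426058 − 0.0147898) = 1.99496e-05.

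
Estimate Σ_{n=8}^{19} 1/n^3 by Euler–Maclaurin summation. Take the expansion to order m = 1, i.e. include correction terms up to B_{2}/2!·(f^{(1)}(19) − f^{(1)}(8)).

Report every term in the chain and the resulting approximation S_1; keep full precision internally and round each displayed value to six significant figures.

Integral: ∫_8^19 1/x^3 dx = 0.00642746.
Boundary: ½(f(8) + f(19)) = ½(0.00195312 + 0.000145794) = 0.00104946.
So far: 0.00747692.
k=1: B_{2}/(2)! × [f^{(1)}(19) − f^{(1)}(8)] = 1/12 × (-2.30201e-05 − (-0.000732422)) = 5.91168e-05.

S_1 ≈ 0.00753603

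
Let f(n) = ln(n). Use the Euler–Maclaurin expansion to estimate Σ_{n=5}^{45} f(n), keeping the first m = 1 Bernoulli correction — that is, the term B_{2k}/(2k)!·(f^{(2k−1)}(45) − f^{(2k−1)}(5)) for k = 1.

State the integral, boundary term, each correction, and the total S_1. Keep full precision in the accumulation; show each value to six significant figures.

The integral term ∫_5^45 ln(x) dx = 123.253.
Endpoint term: (f(5) + f(45))/2 = (1.60944 + 3.80666)/2 = 2.70805.
So far: 125.961.
k=1: B_{2}/(2)! × [f^{(1)}(45) − f^{(1)}(5)] = 1/12 × (0.0222222 − 0.200000) = -0.0148148.

S_1 ≈ 125.946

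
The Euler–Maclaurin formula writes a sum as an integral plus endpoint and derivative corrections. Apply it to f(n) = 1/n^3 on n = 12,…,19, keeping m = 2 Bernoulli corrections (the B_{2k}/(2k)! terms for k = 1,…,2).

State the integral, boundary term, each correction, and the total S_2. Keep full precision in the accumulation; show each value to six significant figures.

∫_12^19 1/x^3 dx evaluates to 0.00208718.
Boundary: ½(f(12) + f(19)) = ½(0.000578704 + 0.000145794) = 0.000362249.
Running total after boundary: 0.00244943.
Correction k=1: B_{2}/2! · (f^{(1)}(19) − f^{(1)}(12)) = 1/12 · (-2.30201e-05 − (-0.000144676)) = 1.01380e-05.
Partial sum through k=1: 0.00245957.
Correction k=2: B_{4}/4! · (f^{(3)}(19) − f^{(3)}(12)) = −1/720 · (-1.27535e-06 − (-2.00939e-05)) = -2.61368e-08.

S_2 ≈ 0.00245954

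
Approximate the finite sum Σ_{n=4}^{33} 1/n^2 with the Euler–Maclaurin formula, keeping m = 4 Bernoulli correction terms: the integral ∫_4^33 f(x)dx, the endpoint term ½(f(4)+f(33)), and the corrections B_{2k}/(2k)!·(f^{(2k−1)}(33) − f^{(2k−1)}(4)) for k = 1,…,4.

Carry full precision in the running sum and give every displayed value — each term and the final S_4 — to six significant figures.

The integral term ∫_4^33 1/x^2 dx = 0.219697.
Boundary: ½(f(4) + f(33)) = ½(0.0625000 + 0.000918274) = 0.0317091.
Integral + boundary = 0.251406.
k=1: B_{2}/(2)! × [f^{(1)}(33) − f^{(1)}(4)] = 1/12 × (-5.56529e-05 − (-0.0312500)) = 0.00259953.
Running total after k=1: 0.254006.
k=2: B_{4}/(4)! × [f^{(3)}(33) − f^{(3)}(4)] = −1/720 × (-6.13256e-07 − (-0.0234375)) = -3.25512e-05.
Running total after k=2: 0.253973.
k=3: B_{6}/(6)! × [f^{(5)}(33) − f^{(5)}(4)] = 1/30240 × (-1.68941e-08 − (-0.0439453)) = 1.45322e-06.
Running total after k=3: 0.253975.
k=4: B_{8}/(8)! × [f^{(7)}(33) − f^{(7)}(4)] = −1/1209600 × (-8.68750e-10 − (-0.153809)) = -1.27157e-07.

S_4 ≈ 0.253974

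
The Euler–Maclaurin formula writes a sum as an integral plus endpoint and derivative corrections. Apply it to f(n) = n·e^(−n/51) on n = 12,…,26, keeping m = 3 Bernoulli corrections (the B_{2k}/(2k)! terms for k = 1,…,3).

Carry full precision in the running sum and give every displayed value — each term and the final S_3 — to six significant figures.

S_3 ≈ 193.273

∫_12^26 x·e^(−x/51) dx evaluates to 180.749.
½[f(12) + f(26)] = ½[9.48406 + 15.6159] = 12.5500.
Integral + boundary = 193.299.
k=1: B_{2}/(2)! × [f^{(1)}(26) − f^{(1)}(12)] = 1/12 × (0.294418 − 0.604376) = -0.0258298.
Running total after k=1: 193.273.
k=2: B_{4}/(4)! × [f^{(3)}(26) − f^{(3)}(12)] = −1/720 × (0.000575027 − 0.000840082) = 3.68132e-07.
Running total after k=2: 193.273.
k=3: B_{6}/(6)! × [f^{(5)}(26) − f^{(5)}(12)] = 1/30240 × (3.98639e-07 − 5.56632e-07) = -5.22465e-12.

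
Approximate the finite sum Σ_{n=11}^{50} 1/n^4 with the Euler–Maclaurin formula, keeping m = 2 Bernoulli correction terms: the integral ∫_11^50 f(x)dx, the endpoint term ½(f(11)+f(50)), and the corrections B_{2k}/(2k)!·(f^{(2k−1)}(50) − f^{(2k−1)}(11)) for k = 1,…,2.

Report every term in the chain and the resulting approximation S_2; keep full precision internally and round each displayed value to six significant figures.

Integral: ∫_11^50 1/x^4 dx = 0.000247772.
½[f(11) + f(50)] = ½[6.83013e-05 + 1.60000e-07] = 3.42307e-05.
So far: 0.000282002.
Order-1 term: 1/12 · (-1.28000e-08 − (-2.48369e-05)) = 2.06867e-06.
Running total after k=1: 0.000284071.
Order-2 term: −1/720 · (-1.53600e-10 − (-6.15790e-06)) = -8.55242e-09.

S_2 ≈ 0.000284062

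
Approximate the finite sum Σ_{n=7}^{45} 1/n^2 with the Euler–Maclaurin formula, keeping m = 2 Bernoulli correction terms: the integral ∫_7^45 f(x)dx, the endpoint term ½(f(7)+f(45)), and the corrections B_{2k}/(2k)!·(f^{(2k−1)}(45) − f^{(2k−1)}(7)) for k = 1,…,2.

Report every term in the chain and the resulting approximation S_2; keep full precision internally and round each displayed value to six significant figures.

∫_7^45 1/x^2 dx evaluates to 0.120635.
Boundary: ½(f(7) + f(45)) = ½(0.0204082 + 0.000493827) = 0.0104510.
Integral + boundary = 0.131086.
k=1: B_{2}/(2)! × [f^{(1)}(45) − f^{(1)}(7)] = 1/12 × (-2.19479e-05 − (-0.00583090)) = 0.000484080.
Running total after k=1: 0.131570.
k=2: B_{4}/(4)! × [f^{(3)}(45) − f^{(3)}(7)] = −1/720 × (-1.30061e-07 − (-0.00142798)) = -1.98312e-06.

S_2 ≈ 0.131568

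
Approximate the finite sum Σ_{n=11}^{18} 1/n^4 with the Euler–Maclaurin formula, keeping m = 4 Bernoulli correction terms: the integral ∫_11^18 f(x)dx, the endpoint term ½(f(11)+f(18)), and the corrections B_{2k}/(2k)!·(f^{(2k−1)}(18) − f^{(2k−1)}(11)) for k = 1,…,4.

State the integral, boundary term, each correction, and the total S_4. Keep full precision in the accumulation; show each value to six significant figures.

The integral term ∫_11^18 1/x^4 dx = 0.000193282.
Endpoint term: (f(11) + f(18))/2 = (6.83013e-05 + 9.52599e-06)/2 = 3.89137e-05.
Integral + boundary = 0.000232196.
Correction k=1: B_{2}/2! · (f^{(1)}(18) − f^{(1)}(11)) = 1/12 · (-2.11689e-06 − (-2.48369e-05)) = 1.89333e-06.
Running total after k=1: 0.000234089.
Correction k=2: B_{4}/4! · (f^{(3)}(18) − f^{(3)}(11)) = −1/720 · (-1.96008e-07 − (-6.15790e-06)) = -8.28040e-09.
Running total after k=2: 0.000234081.
Correction k=3: B_{6}/6! · (f^{(5)}(18) − f^{(5)}(11)) = 1/30240 · (-3.38779e-08 − (-2.84994e-06)) = 9.31236e-11.
Running total after k=3: 0.000234081.
Correction k=4: B_{8}/8! · (f^{(7)}(18) − f^{(7)}(11)) = −1/1209600 · (-9.41053e-09 − (-2.11979e-06)) = -1.74469e-12.

S_4 ≈ 0.000234081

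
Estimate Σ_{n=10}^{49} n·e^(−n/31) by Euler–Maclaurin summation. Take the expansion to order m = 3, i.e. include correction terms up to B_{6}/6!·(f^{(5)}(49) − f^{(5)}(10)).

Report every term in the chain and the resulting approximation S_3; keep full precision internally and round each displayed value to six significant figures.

S_3 ≈ 418.682

The integral term ∫_10^49 x·e^(−x/31) dx = 410.068.
½[f(10) + f(49)] = ½[7.24278 + 10.0863] = 8.66452.
Running total after boundary: 418.732.
Correction k=1: B_{2}/2! · (f^{(1)}(49) − f^{(1)}(10)) = 1/12 · (-0.119521 − 0.490640) = -0.0508467.
Partial sum through k=1: 418.682.
Correction k=2: B_{4}/4! · (f^{(3)}(49) − f^{(3)}(10)) = −1/720 · (0.000304020 − 0.00201789) = 2.38038e-06.
Partial sum through k=2: 418.682.
Correction k=3: B_{6}/6! · (f^{(5)}(49) − f^{(5)}(10)) = 1/30240 · (7.62135e-07 − 3.66830e-06) = -9.61033e-11.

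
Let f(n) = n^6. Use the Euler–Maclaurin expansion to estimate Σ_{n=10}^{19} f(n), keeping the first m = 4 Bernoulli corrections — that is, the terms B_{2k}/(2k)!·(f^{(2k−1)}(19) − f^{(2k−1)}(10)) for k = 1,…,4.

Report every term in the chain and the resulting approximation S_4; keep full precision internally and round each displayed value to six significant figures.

S_4 ≈ 1.51477e+08

∫_10^19 x^6 dx evaluates to 1.26267e+08.
Boundary: ½(f(10) + f(19)) = ½(1.00000e+06 + 4.70459e+07) = 2.40229e+07.
Running total after boundary: 1.50290e+08.
Correction k=1: B_{2}/2! · (f^{(1)}(19) − f^{(1)}(10)) = 1/12 · (1.48566e+07 − 600000) = 1.18805e+06.
Running total after k=1: 1.51478e+08.
Correction k=2: B_{4}/4! · (f^{(3)}(19) − f^{(3)}(10)) = −1/720 · (823080 − 120000) = -976.500.
Running total after k=2: 1.51477e+08.
Correction k=3: B_{6}/6! · (f^{(5)}(19) − f^{(5)}(10)) = 1/30240 · (13680.0 − 7200.00) = 0.214286.
Running total after k=3: 1.51477e+08.
Correction k=4: B_{8}/8! · (f^{(7)}(19) − f^{(7)}(10)) = −1/1209600 · (0.00000 − 0.00000) = 0.00000.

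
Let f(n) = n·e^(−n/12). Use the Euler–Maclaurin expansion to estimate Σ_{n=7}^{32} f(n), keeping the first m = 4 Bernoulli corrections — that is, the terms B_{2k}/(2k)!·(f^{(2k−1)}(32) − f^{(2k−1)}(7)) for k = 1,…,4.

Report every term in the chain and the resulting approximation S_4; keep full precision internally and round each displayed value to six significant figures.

The integral term ∫_7^32 x·e^(−x/12) dx = 90.5448.
Endpoint term: (f(7) + f(32))/2 = (3.90625 + 2.22347)/2 = 3.06486.
Running total after boundary: 93.6096.
k=1: B_{2}/(2)! × [f^{(1)}(32) − f^{(1)}(7)] = 1/12 × (-0.115806 − 0.232515) = -0.0290267.
Partial sum through k=1: 93.5806.
k=2: B_{4}/(4)! × [f^{(3)}(32) − f^{(3)}(7)] = −1/720 × (0.000160841 − 0.00936517) = 1.27838e-05.
Partial sum through k=2: 93.5806.
k=3: B_{6}/(6)! × [f^{(5)}(32) − f^{(5)}(7)] = 1/30240 × (7.81868e-06 − 0.000118859) = -3.67196e-09.
Partial sum through k=3: 93.5806.
k=4: B_{8}/(8)! × [f^{(7)}(32) − f^{(7)}(7)] = −1/1209600 × (1.00836e-07 − 1.19918e-06) = 9.08021e-13.

S_4 ≈ 93.5806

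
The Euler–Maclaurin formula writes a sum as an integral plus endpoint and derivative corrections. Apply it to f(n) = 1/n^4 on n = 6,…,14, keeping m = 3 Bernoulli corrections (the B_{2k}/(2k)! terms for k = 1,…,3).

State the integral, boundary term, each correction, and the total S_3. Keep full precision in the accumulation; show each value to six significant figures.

∫_6^14 1/x^4 dx evaluates to 0.00142173.
Endpoint term: (f(6) + f(14))/2 = (0.000771605 + 2.60308e-05)/2 = 0.000398818.
Integral + boundary = 0.00182055.
k=1: B_{2}/(2)! × [f^{(1)}(14) − f^{(1)}(6)] = 1/12 × (-7.43738e-06 − (-0.000514403)) = 4.22472e-05.
Running total after k=1: 0.00186280.
k=2: B_{4}/(4)! × [f^{(3)}(14) − f^{(3)}(6)] = −1/720 × (-1.13837e-06 − (-0.000428669)) = -5.93793e-07.
Running total after k=2: 0.00186220.
k=3: B_{6}/(6)! × [f^{(5)}(14) − f^{(5)}(6)] = 1/30240 × (-3.25250e-07 − (-0.000666819)) = 2.20401e-08.

S_3 ≈ 0.00186223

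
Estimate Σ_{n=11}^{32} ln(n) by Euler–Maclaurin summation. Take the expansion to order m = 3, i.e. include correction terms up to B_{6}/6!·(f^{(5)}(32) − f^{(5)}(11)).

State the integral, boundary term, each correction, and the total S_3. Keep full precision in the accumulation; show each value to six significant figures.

Integral: ∫_11^32 ln(x) dx = 63.5267.
Endpoint term: (f(11) + f(32))/2 = (2.39790 + 3.46574)/2 = 2.93182.
So far: 66.4585.
Correction k=1: B_{2}/2! · (f^{(1)}(32) − f^{(1)}(11)) = 1/12 · (0.0312500 − 0.0909091) = -0.00497159.
Partial sum through k=1: 66.4535.
Correction k=2: B_{4}/4! · (f^{(3)}(32) − f^{(3)}(11)) = −1/720 · (6.10352e-05 − 0.00150263) = 2.00221e-06.
Partial sum through k=2: 66.4535.
Correction k=3: B_{6}/6! · (f^{(5)}(32) − f^{(5)}(11)) = 1/30240 · (7.15256e-07 − 0.000149021) = -4.90429e-09.

S_3 ≈ 66.4535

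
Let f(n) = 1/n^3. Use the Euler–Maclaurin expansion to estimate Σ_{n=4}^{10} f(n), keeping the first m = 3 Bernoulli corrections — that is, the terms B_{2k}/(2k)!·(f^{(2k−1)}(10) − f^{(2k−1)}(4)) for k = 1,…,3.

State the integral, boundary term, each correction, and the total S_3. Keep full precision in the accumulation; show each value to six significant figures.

∫_4^10 1/x^3 dx evaluates to 0.0262500.
Endpoint term: (f(4) + f(10))/2 = (0.0156250 + 0.00100000)/2 = 0.00831250.
So far: 0.0345625.
Order-1 term: 1/12 · (-0.000300000 − (-0.0117188)) = 0.000951563.
Partial sum through k=1: 0.0355141.
Order-2 term: −1/720 · (-6.00000e-05 − (-0.0146484)) = -2.02617e-05.
Partial sum through k=2: 0.0354938.
Order-3 term: 1/30240 · (-2.52000e-05 − (-0.0384521)) = 1.27073e-06.

S_3 ≈ 0.0354951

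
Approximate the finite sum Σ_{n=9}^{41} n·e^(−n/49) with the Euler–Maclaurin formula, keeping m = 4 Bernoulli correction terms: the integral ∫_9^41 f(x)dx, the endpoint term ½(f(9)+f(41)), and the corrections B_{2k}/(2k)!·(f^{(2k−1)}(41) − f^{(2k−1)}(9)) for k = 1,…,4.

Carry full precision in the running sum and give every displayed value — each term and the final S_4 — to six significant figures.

The integral term ∫_9^41 x·e^(−x/49) dx = 455.064.
Boundary: ½(f(9) + f(41)) = ½(7.48987 + 17.7580) = 12.6239.
Running total after boundary: 467.687.
k=1: B_{2}/(2)! × [f^{(1)}(41) − f^{(1)}(9)] = 1/12 × (0.0707139 − 0.679353) = -0.0507199.
Partial sum through k=1: 467.637.
k=2: B_{4}/(4)! × [f^{(3)}(41) − f^{(3)}(9)] = −1/720 × (0.000390237 − 0.000976163) = 8.13787e-07.
Partial sum through k=2: 467.637.
k=3: B_{6}/(6)! × [f^{(5)}(41) − f^{(5)}(9)] = 1/30240 × (3.12796e-07 − 6.95286e-07) = -1.26485e-11.
Partial sum through k=3: 467.637.
k=4: B_{8}/(8)! × [f^{(7)}(41) − f^{(7)}(9)] = −1/1209600 × (1.92861e-10 − 4.09832e-10) = 1.79374e-16.

S_4 ≈ 467.637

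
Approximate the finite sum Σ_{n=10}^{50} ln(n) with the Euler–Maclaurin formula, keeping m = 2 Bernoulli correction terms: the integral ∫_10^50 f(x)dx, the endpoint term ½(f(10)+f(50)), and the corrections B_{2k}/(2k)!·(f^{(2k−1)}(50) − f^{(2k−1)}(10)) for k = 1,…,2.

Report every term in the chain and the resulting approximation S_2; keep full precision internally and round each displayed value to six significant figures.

S_2 ≈ 135.676

The integral term ∫_10^50 ln(x) dx = 132.575.
Endpoint term: (f(10) + f(50))/2 = (2.30259 + 3.91202)/2 = 3.10730.
Running total after boundary: 135.683.
Correction k=1: B_{2}/2! · (f^{(1)}(50) − f^{(1)}(10)) = 1/12 · (0.0200000 − 0.100000) = -0.00666667.
Running total after k=1: 135.676.
Correction k=2: B_{4}/4! · (f^{(3)}(50) − f^{(3)}(10)) = −1/720 · (1.60000e-05 − 0.00200000) = 2.75556e-06.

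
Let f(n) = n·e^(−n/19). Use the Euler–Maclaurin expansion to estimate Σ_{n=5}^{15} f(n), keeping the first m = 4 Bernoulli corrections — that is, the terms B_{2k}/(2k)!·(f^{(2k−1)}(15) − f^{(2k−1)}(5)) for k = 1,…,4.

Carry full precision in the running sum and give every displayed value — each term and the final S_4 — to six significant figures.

S_4 ≈ 62.4408

The integral term ∫_5^15 x·e^(−x/19) dx = 57.1529.
½[f(5) + f(15)] = ½[3.84310 + 6.81126] = 5.32718.
Integral + boundary = 62.4801.
Correction k=1: B_{2}/2! · (f^{(1)}(15) − f^{(1)}(5)) = 1/12 · (0.0955966 − 0.566352) = -0.0392296.
Partial sum through k=1: 62.4408.
Correction k=2: B_{4}/4! · (f^{(3)}(15) − f^{(3)}(5)) = −1/720 · (0.00278051 − 0.00582713) = 4.23141e-06.
Partial sum through k=2: 62.4408.
Correction k=3: B_{6}/6! · (f^{(5)}(15) − f^{(5)}(5)) = 1/30240 · (1.46709e-05 − 2.79374e-05) = -4.38707e-10.
Partial sum through k=3: 62.4408.
Correction k=4: B_{8}/8! · (f^{(7)}(15) − f^{(7)}(5)) = −1/1209600 · (5.99436e-08 − 1.10064e-07) = 4.14358e-14.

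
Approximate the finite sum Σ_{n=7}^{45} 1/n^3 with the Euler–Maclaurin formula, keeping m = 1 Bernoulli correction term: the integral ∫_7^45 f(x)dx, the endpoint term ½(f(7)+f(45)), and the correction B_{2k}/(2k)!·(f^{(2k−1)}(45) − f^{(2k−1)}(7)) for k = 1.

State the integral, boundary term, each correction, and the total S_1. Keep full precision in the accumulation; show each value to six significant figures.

∫_7^45 1/x^3 dx evaluates to 0.00995717.
Boundary: ½(f(7) + f(45)) = ½(0.00291545 + 1.09739e-05) = 0.00146321.
Running total after boundary: 0.0114204.
Correction k=1: B_{2}/2! · (f^{(1)}(45) − f^{(1)}(7)) = 1/12 · (-7.31596e-07 − (-0.00124948)) = 0.000104062.

S_1 ≈ 0.0115244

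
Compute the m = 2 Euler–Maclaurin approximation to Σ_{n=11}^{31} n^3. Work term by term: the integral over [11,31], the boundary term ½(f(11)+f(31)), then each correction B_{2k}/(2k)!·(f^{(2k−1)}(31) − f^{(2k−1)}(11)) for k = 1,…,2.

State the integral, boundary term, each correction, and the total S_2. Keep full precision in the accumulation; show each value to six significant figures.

S_2 ≈ 242991

∫_11^31 x^3 dx evaluates to 227220.
½[f(11) + f(31)] = ½[1331.00 + 29791.0] = 15561.0.
So far: 242781.
Order-1 term: 1/12 · (2883.00 − 363.000) = 210.000.
Running total after k=1: 242991.
Order-2 term: −1/720 · (6.00000 − 6.00000) = 0.00000.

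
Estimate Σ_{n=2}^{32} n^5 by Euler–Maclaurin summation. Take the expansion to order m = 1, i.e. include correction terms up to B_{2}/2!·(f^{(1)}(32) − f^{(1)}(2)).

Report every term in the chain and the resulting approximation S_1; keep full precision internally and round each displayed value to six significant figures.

S_1 ≈ 1.96171e+08

∫_2^32 x^5 dx evaluates to 1.78957e+08.
½[f(2) + f(32)] = ½[32.0000 + 3.35544e+07] = 1.67772e+07.
Running total after boundary: 1.95734e+08.
Correction k=1: B_{2}/2! · (f^{(1)}(32) − f^{(1)}(2)) = 1/12 · (5.24288e+06 − 80.0000) = 436900.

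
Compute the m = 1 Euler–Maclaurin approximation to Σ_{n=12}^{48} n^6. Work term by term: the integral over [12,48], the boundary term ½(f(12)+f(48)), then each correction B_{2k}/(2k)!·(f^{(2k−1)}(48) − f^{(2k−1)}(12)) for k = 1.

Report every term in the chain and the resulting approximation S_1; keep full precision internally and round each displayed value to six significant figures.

S_1 ≈ 9.01059e+10

∫_12^48 x^6 dx evaluates to 8.38618e+10.
Boundary: ½(f(12) + f(48)) = ½(2.98598e+06 + 1.22306e+10) = 6.11679e+09.
Integral + boundary = 8.99786e+10.
k=1: B_{2}/(2)! × [f^{(1)}(48) − f^{(1)}(12)] = 1/12 × (1.52882e+09 − 1.49299e+06) = 1.27278e+08.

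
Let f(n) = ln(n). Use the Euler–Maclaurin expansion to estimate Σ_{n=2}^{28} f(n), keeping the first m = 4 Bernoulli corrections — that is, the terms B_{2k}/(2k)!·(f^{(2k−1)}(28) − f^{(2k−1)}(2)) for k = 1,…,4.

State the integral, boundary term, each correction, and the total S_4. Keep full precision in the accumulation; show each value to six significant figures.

S_4 ≈ 67.8897

∫_2^28 ln(x) dx evaluates to 65.9154.
Boundary: ½(f(2) + f(28)) = ½(0.693147 + 3.33220) = 2.01268.
So far: 67.9281.
k=1: B_{2}/(2)! × [f^{(1)}(28) − f^{(1)}(2)] = 1/12 × (0.0357143 − 0.500000) = -0.0386905.
Running total after k=1: 67.8894.
k=2: B_{4}/(4)! × [f^{(3)}(28) − f^{(3)}(2)] = −1/720 × (9.11079e-05 − 0.250000) = 0.000347096.
Running total after k=2: 67.8898.
k=3: B_{6}/(6)! × [f^{(5)}(28) − f^{(5)}(2)] = 1/30240 × (1.39451e-06 − 0.750000) = -2.48015e-05.
Running total after k=3: 67.8897.
k=4: B_{8}/(8)! × [f^{(7)}(28) − f^{(7)}(2)] = −1/1209600 × (5.33613e-08 − 5.62500) = 4.65030e-06.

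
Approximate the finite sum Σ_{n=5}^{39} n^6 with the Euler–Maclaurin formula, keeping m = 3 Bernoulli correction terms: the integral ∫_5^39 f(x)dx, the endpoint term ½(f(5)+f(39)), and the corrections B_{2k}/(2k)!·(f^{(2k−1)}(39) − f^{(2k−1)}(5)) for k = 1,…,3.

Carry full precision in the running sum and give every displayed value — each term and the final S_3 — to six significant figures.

S_3 ≈ 2.14089e+10

The integral term ∫_5^39 x^6 dx = 1.96044e+10.
Endpoint term: (f(5) + f(39))/2 = (15625.0 + 3.51874e+09)/2 = 1.75938e+09.
Integral + boundary = 2.13638e+10.
Order-1 term: 1/12 · (5.41345e+08 − 18750.0) = 4.51105e+07.
Partial sum through k=1: 2.14089e+10.
Order-2 term: −1/720 · (7.11828e+06 − 15000.0) = -9865.67.
Partial sum through k=2: 2.14089e+10.
Order-3 term: 1/30240 · (28080.0 − 3600.00) = 0.809524.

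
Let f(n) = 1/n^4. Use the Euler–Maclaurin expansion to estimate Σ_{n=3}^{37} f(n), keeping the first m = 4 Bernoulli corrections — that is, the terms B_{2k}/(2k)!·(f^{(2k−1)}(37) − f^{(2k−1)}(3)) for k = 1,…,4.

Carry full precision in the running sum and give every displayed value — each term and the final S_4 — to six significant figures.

Integral: ∫_3^37 1/x^4 dx = 0.0123391.
Boundary: ½(f(3) + f(37)) = ½(0.0123457 + 5.33572e-07) = 0.00617311.
Running total after boundary: 0.0185122.
Order-1 term: 1/12 · (-5.76835e-08 − (-0.0164609)) = 0.00137174.
Partial sum through k=1: 0.0198839.
Order-2 term: −1/720 · (-1.26406e-09 − (-0.0548697)) = -7.62079e-05.
Partial sum through k=2: 0.0198077.
Order-3 term: 1/30240 · (-5.17075e-11 − (-0.341411)) = 1.12901e-05.
Partial sum through k=3: 0.0198190.
Order-4 term: −1/1209600 · (-3.39933e-12 − (-3.41411)) = -2.82251e-06.

S_4 ≈ 0.0198162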